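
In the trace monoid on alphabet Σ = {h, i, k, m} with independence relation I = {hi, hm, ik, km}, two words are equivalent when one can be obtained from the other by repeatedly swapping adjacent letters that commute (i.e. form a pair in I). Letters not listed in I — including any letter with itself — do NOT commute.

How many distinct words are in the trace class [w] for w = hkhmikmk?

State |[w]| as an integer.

#0=h has no predecessor
#1=k depends on [0:h]
#2=h depends on [1:k]
#3=m has no predecessor
#4=i depends on [3:m]
#5=k depends on [2:h]
#6=m depends on [4:i]
#7=k depends on [5:k]
sources: [0:h, 3:m]
N(rest) = Σ N(rest − s) over sources s of rest; N(one piece) = 1:
  size 1 → [6]=1  [7]=1
  size 2 → [4,6]=1  [5,7]=1  [6,7]=2
  size 3 → [2,5,7]=1  [3,4,6]=1  [4,6,7]=3  [5,6,7]=3
  size 4 → [1,2,5,7]=1  [2,5,6,7]=4  [3,4,6,7]=4  [4,5,6,7]=6
  size 5 → [0,1,2,5,7]=1  [1,2,5,6,7]=5  [2,4,5,6,7]=10  [3,4,5,6,7]=10
  size 6 → [0,1,2,5,6,7]=6  [1,2,4,5,6,7]=15  [2,3,4,5,6,7]=20
  first=0(h) contributes 35
  first=3(m) contributes 21
|[w]| = 56

56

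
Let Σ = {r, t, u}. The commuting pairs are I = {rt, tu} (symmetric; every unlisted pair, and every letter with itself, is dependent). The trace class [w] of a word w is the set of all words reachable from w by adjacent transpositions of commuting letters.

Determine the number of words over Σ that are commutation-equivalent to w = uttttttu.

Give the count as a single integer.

28

piece 0:u — minimal
piece 1:t — minimal
piece 2:t rests on {1:t}
piece 3:t rests on {2:t}
piece 4:t rests on {3:t}
piece 5:t rests on {4:t}
piece 6:t rests on {5:t}
piece 7:u rests on {0:u}
minimal pieces: {0:u, 1:t}
ways to finish when only these pieces remain (= sum over removing one remaining piece with nothing left below it):
  1 left: {6}→1  {7}→1
  2 left: {0,7}→1  {5,6}→1  {6,7}→2
  3 left: {0,6,7}→3  {4,5,6}→1  {5,6,7}→3
  4 left: {0,5,6,7}→6  {3,4,5,6}→1  {4,5,6,7}→4
  5 left: {0,4,5,6,7}→10  {2,3,4,5,6}→1  {3,4,5,6,7}→5
  6 left: {0,3,4,5,6,7}→15  {1,2,3,4,5,6}→1  {2,3,4,5,6,7}→6
  placing 0:u first → 7 extensions
  placing 1:t first → 21 extensions
total linear extensions = 28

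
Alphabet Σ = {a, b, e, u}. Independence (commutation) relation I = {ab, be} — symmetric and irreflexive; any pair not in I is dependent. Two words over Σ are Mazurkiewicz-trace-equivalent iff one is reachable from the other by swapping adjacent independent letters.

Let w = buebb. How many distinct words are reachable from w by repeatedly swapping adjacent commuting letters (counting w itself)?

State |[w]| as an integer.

#0=b has no predecessor
#1=u depends on [0:b]
#2=e depends on [1:u]
#3=b depends on [1:u]
#4=b depends on [3:b]
sources: [0:b]
N(rest) = Σ N(rest − s) over sources s of rest; N(one piece) = 1:
  size 1 → [2]=1  [4]=1
  size 2 → [2,4]=2  [3,4]=1
  size 3 → [2,3,4]=3
  first=0(b) contributes 3

3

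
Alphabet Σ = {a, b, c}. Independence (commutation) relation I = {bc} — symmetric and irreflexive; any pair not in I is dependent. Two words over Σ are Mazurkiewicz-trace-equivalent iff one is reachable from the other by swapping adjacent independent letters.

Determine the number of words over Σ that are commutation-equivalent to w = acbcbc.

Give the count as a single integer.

10

drop 0:a onto floor
drop 1:c onto {0:a}
drop 2:b onto {0:a}
drop 3:c onto {1:c}
drop 4:b onto {2:b}
drop 5:c onto {3:c}
ground layer = {0:a}
drop-orders for the pieces not yet dropped (sum over which currently-grounded one goes next):
  1 to go: {4} 1  {5} 1
  2 to go: {2,4} 1  {3,5} 1  {4,5} 2
  3 to go: {1,3,5} 1  {2,4,5} 3  {3,4,5} 3
  4 to go: {1,3,4,5} 4  {2,3,4,5} 6
  if 0:a drops first: 10 orders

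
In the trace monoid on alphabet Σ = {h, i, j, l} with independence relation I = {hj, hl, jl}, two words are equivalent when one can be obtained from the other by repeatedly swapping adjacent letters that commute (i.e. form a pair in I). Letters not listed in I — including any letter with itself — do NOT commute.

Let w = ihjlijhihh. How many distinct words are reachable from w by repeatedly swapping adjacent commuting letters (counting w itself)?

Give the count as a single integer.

12

#0=i has no predecessor
#1=h depends on [0:i]
#2=j depends on [0:i]
#3=l depends on [0:i]
#4=i depends on [1:h, 2:j, 3:l]
#5=j depends on [4:i]
#6=h depends on [4:i]
#7=i depends on [5:j, 6:h]
#8=h depends on [7:i]
#9=h depends on [8:h]
sources: [0:i]
N(rest) = Σ N(rest − s) over sources s of rest; N(one piece) = 1:
  size 1 → [9]=1
  size 2 → [8,9]=1
  size 3 → [7,8,9]=1
  size 4 → [5,7,8,9]=1  [6,7,8,9]=1
  size 5 → [5,6,7,8,9]=2
  size 6 → [4,5,6,7,8,9]=2
  size 7 → [1,4,5,6,7,8,9]=2  [2,4,5,6,7,8,9]=2  [3,4,5,6,7,8,9]=2
  size 8 → [1,2,4,5,6,7,8,9]=4  [1,3,4,5,6,7,8,9]=4  [2,3,4,5,6,7,8,9]=4
  first=0(i) contributes 12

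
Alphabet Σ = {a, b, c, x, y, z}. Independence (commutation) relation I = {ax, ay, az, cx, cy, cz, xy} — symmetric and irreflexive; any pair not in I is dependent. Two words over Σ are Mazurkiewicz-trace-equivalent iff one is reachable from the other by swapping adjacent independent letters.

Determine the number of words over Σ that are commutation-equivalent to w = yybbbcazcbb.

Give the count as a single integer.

#0=y has no predecessor
#1=y depends on [0:y]
#2=b depends on [1:y]
#3=b depends on [2:b]
#4=b depends on [3:b]
#5=c depends on [4:b]
#6=a depends on [5:c]
#7=z depends on [4:b]
#8=c depends on [6:a]
#9=b depends on [7:z, 8:c]
#10=b depends on [9:b]
sources: [0:y]
N(rest) = Σ N(rest − s) over sources s of rest; N(one piece) = 1:
  size 1 → [10]=1
  size 2 → [9,10]=1
  size 3 → [7,9,10]=1  [8,9,10]=1
  size 4 → [6,8,9,10]=1  [7,8,9,10]=2
  size 5 → [5,6,8,9,10]=1  [6,7,8,9,10]=3
  size 6 → [5,6,7,8,9,10]=4
  size 7 → [4,5,6,7,8,9,10]=4
  size 8 → [3,4,5,6,7,8,9,10]=4
  size 9 → [2,3,4,5,6,7,8,9,10]=4
  first=0(y) contributes 4

4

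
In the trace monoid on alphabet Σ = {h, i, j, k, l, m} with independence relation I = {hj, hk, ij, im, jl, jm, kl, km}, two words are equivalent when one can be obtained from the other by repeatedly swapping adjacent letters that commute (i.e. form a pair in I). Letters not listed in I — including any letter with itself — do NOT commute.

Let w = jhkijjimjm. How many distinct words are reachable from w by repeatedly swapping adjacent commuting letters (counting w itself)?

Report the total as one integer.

piece 0:j — minimal
piece 1:h — minimal
piece 2:k rests on {0:j}
piece 3:i rests on {1:h, 2:k}
piece 4:j rests on {2:k}
piece 5:j rests on {4:j}
piece 6:i rests on {3:i}
piece 7:m rests on {1:h}
piece 8:j rests on {5:j}
piece 9:m rests on {7:m}
minimal pieces: {0:j, 1:h}
ways to finish when only these pieces remain (= sum over removing one remaining piece with nothing left below it):
  1 left: {6}→1  {8}→1  {9}→1
  2 left: {3,6}→1  {5,8}→1  {6,8}→2  {6,9}→2  {7,9}→1  {8,9}→2
  3 left: {3,6,8}→3  {3,6,9}→3  {4,5,8}→1  {5,6,8}→3  {5,8,9}→3  {6,7,9}→3  {6,8,9}→6  {7,8,9}→3
  4 left: {3,5,6,8}→6  {3,6,7,9}→6  {3,6,8,9}→12  {4,5,6,8}→4  {4,5,8,9}→4  {5,6,8,9}→12  {5,7,8,9}→6  {6,7,8,9}→12
  5 left: {1,3,6,7,9}→6  {3,4,5,6,8}→10  {3,5,6,8,9}→30  {3,6,7,8,9}→30  {4,5,6,8,9}→20  {4,5,7,8,9}→10  {5,6,7,8,9}→30
  6 left: {1,3,6,7,8,9}→36  {2,3,4,5,6,8}→10  {3,4,5,6,8,9}→60  {3,5,6,7,8,9}→90  {4,5,6,7,8,9}→60
  7 left: {0,2,3,4,5,6,8}→10  {1,3,5,6,7,8,9}→126  {2,3,4,5,6,8,9}→70  {3,4,5,6,7,8,9}→210
  8 left: {0,2,3,4,5,6,8,9}→80  {1,3,4,5,6,7,8,9}→336  {2,3,4,5,6,7,8,9}→280
  placing 0:j first → 616 extensions
  placing 1:h first → 360 extensions
total linear extensions = 976

976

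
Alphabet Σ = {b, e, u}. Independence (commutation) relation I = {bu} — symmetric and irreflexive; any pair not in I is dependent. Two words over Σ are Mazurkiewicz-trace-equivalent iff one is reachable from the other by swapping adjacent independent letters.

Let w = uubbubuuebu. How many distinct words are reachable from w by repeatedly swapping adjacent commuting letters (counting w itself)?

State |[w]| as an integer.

112

piece 0:u — minimal
piece 1:u rests on {0:u}
piece 2:b — minimal
piece 3:b rests on {2:b}
piece 4:u rests on {1:u}
piece 5:b rests on {3:b}
piece 6:u rests on {4:u}
piece 7:u rests on {6:u}
piece 8:e rests on {5:b, 7:u}
piece 9:b rests on {8:e}
piece 10:u rests on {8:e}
minimal pieces: {0:u, 2:b}
ways to finish when only these pieces remain (= sum over removing one remaining piece with nothing left below it):
  1 left: {9}→1  {10}→1
  2 left: {9,10}→2
  3 left: {8,9,10}→2
  4 left: {5,8,9,10}→2  {7,8,9,10}→2
  5 left: {3,5,8,9,10}→2  {5,7,8,9,10}→4  {6,7,8,9,10}→2
  6 left: {2,3,5,8,9,10}→2  {3,5,7,8,9,10}→6  {4,6,7,8,9,10}→2  {5,6,7,8,9,10}→6
  7 left: {1,4,6,7,8,9,10}→2  {2,3,5,7,8,9,10}→8  {3,5,6,7,8,9,10}→12  {4,5,6,7,8,9,10}→8
  8 left: {0,1,4,6,7,8,9,10}→2  {1,4,5,6,7,8,9,10}→10  {2,3,5,6,7,8,9,10}→20  {3,4,5,6,7,8,9,10}→20
  9 left: {0,1,4,5,6,7,8,9,10}→12  {1,3,4,5,6,7,8,9,10}→30  {2,3,4,5,6,7,8,9,10}→40
  placing 0:u first → 70 extensions
  placing 2:b first → 42 extensions
total linear extensions = 112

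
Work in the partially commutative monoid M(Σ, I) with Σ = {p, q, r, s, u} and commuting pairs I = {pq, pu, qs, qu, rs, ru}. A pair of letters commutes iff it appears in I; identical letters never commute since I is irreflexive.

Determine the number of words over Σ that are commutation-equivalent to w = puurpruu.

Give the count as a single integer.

70

piece 0:p — minimal
piece 1:u — minimal
piece 2:u rests on {1:u}
piece 3:r rests on {0:p}
piece 4:p rests on {3:r}
piece 5:r rests on {4:p}
piece 6:u rests on {2:u}
piece 7:u rests on {6:u}
minimal pieces: {0:p, 1:u}
ways to finish when only these pieces remain (= sum over removing one remaining piece with nothing left below it):
  1 left: {5}→1  {7}→1
  2 left: {4,5}→1  {5,7}→2  {6,7}→1
  3 left: {2,6,7}→1  {3,4,5}→1  {4,5,7}→3  {5,6,7}→3
  4 left: {0,3,4,5}→1  {1,2,6,7}→1  {2,5,6,7}→4  {3,4,5,7}→4  {4,5,6,7}→6
  5 left: {0,3,4,5,7}→5  {1,2,5,6,7}→5  {2,4,5,6,7}→10  {3,4,5,6,7}→10
  6 left: {0,3,4,5,6,7}→15  {1,2,4,5,6,7}→15  {2,3,4,5,6,7}→20
  placing 0:p first → 35 extensions
  placing 1:u first → 35 extensions
total linear extensions = 70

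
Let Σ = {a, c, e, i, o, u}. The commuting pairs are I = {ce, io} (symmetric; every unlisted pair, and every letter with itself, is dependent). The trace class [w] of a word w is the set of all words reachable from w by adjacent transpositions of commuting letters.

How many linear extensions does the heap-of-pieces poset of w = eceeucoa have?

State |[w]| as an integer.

piece 0:e — minimal
piece 1:c — minimal
piece 2:e rests on {0:e}
piece 3:e rests on {2:e}
piece 4:u rests on {1:c, 3:e}
piece 5:c rests on {4:u}
piece 6:o rests on {5:c}
piece 7:a rests on {6:o}
minimal pieces: {0:e, 1:c}
ways to finish when only these pieces remain (= sum over removing one remaining piece with nothing left below it):
  1 left: {7}→1
  2 left: {6,7}→1
  3 left: {5,6,7}→1
  4 left: {4,5,6,7}→1
  5 left: {1,4,5,6,7}→1  {3,4,5,6,7}→1
  6 left: {1,3,4,5,6,7}→2  {2,3,4,5,6,7}→1
  placing 0:e first → 3 extensions
  placing 1:c first → 1 extensions
total linear extensions = 4

4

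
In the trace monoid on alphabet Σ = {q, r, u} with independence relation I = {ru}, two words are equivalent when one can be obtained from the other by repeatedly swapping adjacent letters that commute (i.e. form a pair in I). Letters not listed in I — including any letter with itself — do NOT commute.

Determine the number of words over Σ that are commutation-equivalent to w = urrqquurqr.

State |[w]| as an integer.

0(u) covers ∅
1(r) covers ∅
2(r) covers 1:r
3(q) covers 0:u, 2:r
4(q) covers 3:q
5(u) covers 4:q
6(u) covers 5:u
7(r) covers 4:q
8(q) covers 6:u, 7:r
9(r) covers 8:q
floor of heap: 0:u, 1:r
completions by unplaced set U, small U first (add the entries for U minus each lowest piece of U):
  |U|=1: {9}:1
  |U|=2: {8,9}:1
  |U|=3: {6,8,9}:1  {7,8,9}:1
  |U|=4: {5,6,8,9}:1  {6,7,8,9}:2
  |U|=5: {5,6,7,8,9}:3
  |U|=6: {4,5,6,7,8,9}:3
  |U|=7: {3,4,5,6,7,8,9}:3
  |U|=8: {0,3,4,5,6,7,8,9}:3  {2,3,4,5,6,7,8,9}:3
  start at 0(u): 3
  start at 1(r): 6
sum over floor = 9

9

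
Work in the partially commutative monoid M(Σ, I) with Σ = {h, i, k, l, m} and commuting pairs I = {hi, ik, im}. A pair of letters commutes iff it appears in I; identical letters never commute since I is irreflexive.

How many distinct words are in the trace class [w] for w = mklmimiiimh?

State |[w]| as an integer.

70

0(m) covers ∅
1(k) covers 0:m
2(l) covers 1:k
3(m) covers 2:l
4(i) covers 2:l
5(m) covers 3:m
6(i) covers 4:i
7(i) covers 6:i
8(i) covers 7:i
9(m) covers 5:m
10(h) covers 9:m
floor of heap: 0:m
completions by unplaced set U, small U first (add the entries for U minus each lowest piece of U):
  |U|=1: {8}:1  {10}:1
  |U|=2: {7,8}:1  {8,10}:2  {9,10}:1
  |U|=3: {5,9,10}:1  {6,7,8}:1  {7,8,10}:3  {8,9,10}:3
  |U|=4: {3,5,9,10}:1  {4,6,7,8}:1  {5,8,9,10}:4  {6,7,8,10}:4  {7,8,9,10}:6
  |U|=5: {3,5,8,9,10}:5  {4,6,7,8,10}:5  {5,7,8,9,10}:10  {6,7,8,9,10}:10
  |U|=6: {3,5,7,8,9,10}:15  {4,6,7,8,9,10}:15  {5,6,7,8,9,10}:20
  |U|=7: {3,5,6,7,8,9,10}:35  {4,5,6,7,8,9,10}:35
  |U|=8: {3,4,5,6,7,8,9,10}:70
  |U|=9: {2,3,4,5,6,7,8,9,10}:70
  start at 0(m): 70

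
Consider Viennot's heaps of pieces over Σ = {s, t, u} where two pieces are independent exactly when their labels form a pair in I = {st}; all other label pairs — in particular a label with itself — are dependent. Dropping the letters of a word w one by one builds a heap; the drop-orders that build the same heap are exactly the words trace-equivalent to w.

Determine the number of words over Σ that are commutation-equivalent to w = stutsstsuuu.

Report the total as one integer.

20

drop 0:s onto floor
drop 1:t onto floor
drop 2:u onto {0:s, 1:t}
drop 3:t onto {2:u}
drop 4:s onto {2:u}
drop 5:s onto {4:s}
drop 6:t onto {3:t}
drop 7:s onto {5:s}
drop 8:u onto {6:t, 7:s}
drop 9:u onto {8:u}
drop 10:u onto {9:u}
ground layer = {0:s, 1:t}
drop-orders for the pieces not yet dropped (sum over which currently-grounded one goes next):
  1 to go: {10} 1
  2 to go: {9,10} 1
  3 to go: {8,9,10} 1
  4 to go: {6,8,9,10} 1  {7,8,9,10} 1
  5 to go: {3,6,8,9,10} 1  {5,7,8,9,10} 1  {6,7,8,9,10} 2
  6 to go: {3,6,7,8,9,10} 3  {4,5,7,8,9,10} 1  {5,6,7,8,9,10} 3
  7 to go: {3,5,6,7,8,9,10} 6  {4,5,6,7,8,9,10} 4
  8 to go: {3,4,5,6,7,8,9,10} 10
  9 to go: {2,3,4,5,6,7,8,9,10} 10
  if 0:s drops first: 10 orders
  if 1:t drops first: 10 orders
heap linearizations: 20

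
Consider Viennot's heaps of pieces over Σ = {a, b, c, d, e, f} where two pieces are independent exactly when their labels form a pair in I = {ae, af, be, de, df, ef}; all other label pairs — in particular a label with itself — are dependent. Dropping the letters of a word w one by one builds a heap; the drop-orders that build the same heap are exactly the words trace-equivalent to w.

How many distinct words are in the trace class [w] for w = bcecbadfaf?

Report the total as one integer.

piece 0:b — minimal
piece 1:c rests on {0:b}
piece 2:e rests on {1:c}
piece 3:c rests on {2:e}
piece 4:b rests on {3:c}
piece 5:a rests on {4:b}
piece 6:d rests on {5:a}
piece 7:f rests on {4:b}
piece 8:a rests on {6:d}
piece 9:f rests on {7:f}
minimal pieces: {0:b}
ways to finish when only these pieces remain (= sum over removing one remaining piece with nothing left below it):
  1 left: {8}→1  {9}→1
  2 left: {6,8}→1  {7,9}→1  {8,9}→2
  3 left: {5,6,8}→1  {6,8,9}→3  {7,8,9}→3
  4 left: {5,6,8,9}→4  {6,7,8,9}→6
  5 left: {5,6,7,8,9}→10
  6 left: {4,5,6,7,8,9}→10
  7 left: {3,4,5,6,7,8,9}→10
  8 left: {2,3,4,5,6,7,8,9}→10
  placing 0:b first → 10 extensions

10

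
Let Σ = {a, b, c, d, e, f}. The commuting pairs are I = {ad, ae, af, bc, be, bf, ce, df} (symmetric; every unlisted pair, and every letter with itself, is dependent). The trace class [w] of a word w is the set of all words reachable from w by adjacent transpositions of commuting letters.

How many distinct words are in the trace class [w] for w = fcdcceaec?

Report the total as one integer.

15

drop 0:f onto floor
drop 1:c onto {0:f}
drop 2:d onto {1:c}
drop 3:c onto {2:d}
drop 4:c onto {3:c}
drop 5:e onto {2:d}
drop 6:a onto {4:c}
drop 7:e onto {5:e}
drop 8:c onto {6:a}
ground layer = {0:f}
drop-orders for the pieces not yet dropped (sum over which currently-grounded one goes next):
  1 to go: {7} 1  {8} 1
  2 to go: {5,7} 1  {6,8} 1  {7,8} 2
  3 to go: {4,6,8} 1  {5,7,8} 3  {6,7,8} 3
  4 to go: {3,4,6,8} 1  {4,6,7,8} 4  {5,6,7,8} 6
  5 to go: {3,4,6,7,8} 5  {4,5,6,7,8} 10
  6 to go: {3,4,5,6,7,8} 15
  7 to go: {2,3,4,5,6,7,8} 15
  if 0:f drops first: 15 orders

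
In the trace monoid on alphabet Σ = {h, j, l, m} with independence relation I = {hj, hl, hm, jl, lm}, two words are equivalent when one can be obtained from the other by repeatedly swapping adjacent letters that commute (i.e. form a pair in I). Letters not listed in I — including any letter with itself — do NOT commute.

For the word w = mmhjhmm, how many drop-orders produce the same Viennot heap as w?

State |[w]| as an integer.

piece 0:m — minimal
piece 1:m rests on {0:m}
piece 2:h — minimal
piece 3:j rests on {1:m}
piece 4:h rests on {2:h}
piece 5:m rests on {3:j}
piece 6:m rests on {5:m}
minimal pieces: {0:m, 2:h}
ways to finish when only these pieces remain (= sum over removing one remaining piece with nothing left below it):
  1 left: {4}→1  {6}→1
  2 left: {2,4}→1  {4,6}→2  {5,6}→1
  3 left: {2,4,6}→3  {3,5,6}→1  {4,5,6}→3
  4 left: {1,3,5,6}→1  {2,4,5,6}→6  {3,4,5,6}→4
  5 left: {0,1,3,5,6}→1  {1,3,4,5,6}→5  {2,3,4,5,6}→10
  placing 0:m first → 15 extensions
  placing 2:h first → 6 extensions
total linear extensions = 21

21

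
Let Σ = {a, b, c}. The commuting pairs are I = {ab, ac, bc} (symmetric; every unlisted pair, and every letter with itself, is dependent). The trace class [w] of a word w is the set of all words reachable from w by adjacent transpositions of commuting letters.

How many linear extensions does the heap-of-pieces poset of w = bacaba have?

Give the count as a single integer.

drop 0:b onto floor
drop 1:a onto floor
drop 2:c onto floor
drop 3:a onto {1:a}
drop 4:b onto {0:b}
drop 5:a onto {3:a}
ground layer = {0:b, 1:a, 2:c}
drop-orders for the pieces not yet dropped (sum over which currently-grounded one goes next):
  1 to go: {2} 1  {4} 1  {5} 1
  2 to go: {0,4} 1  {2,4} 2  {2,5} 2  {3,5} 1  {4,5} 2
  3 to go: {0,2,4} 3  {0,4,5} 3  {1,3,5} 1  {2,3,5} 3  {2,4,5} 6  {3,4,5} 3
  4 to go: {0,2,4,5} 12  {0,3,4,5} 6  {1,2,3,5} 4  {1,3,4,5} 4  {2,3,4,5} 12
  if 0:b drops first: 20 orders
  if 1:a drops first: 30 orders
  if 2:c drops first: 10 orders
heap linearizations: 60

60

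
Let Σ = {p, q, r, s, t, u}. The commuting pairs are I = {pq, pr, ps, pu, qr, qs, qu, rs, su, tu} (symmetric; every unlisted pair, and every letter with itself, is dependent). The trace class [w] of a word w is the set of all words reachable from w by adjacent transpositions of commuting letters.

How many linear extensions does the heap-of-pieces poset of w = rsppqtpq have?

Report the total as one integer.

120

piece 0:r — minimal
piece 1:s — minimal
piece 2:p — minimal
piece 3:p rests on {2:p}
piece 4:q — minimal
piece 5:t rests on {0:r, 1:s, 3:p, 4:q}
piece 6:p rests on {5:t}
piece 7:q rests on {5:t}
minimal pieces: {0:r, 1:s, 2:p, 4:q}
ways to finish when only these pieces remain (= sum over removing one remaining piece with nothing left below it):
  1 left: {6}→1  {7}→1
  2 left: {6,7}→2
  3 left: {5,6,7}→2
  4 left: {0,5,6,7}→2  {1,5,6,7}→2  {3,5,6,7}→2  {4,5,6,7}→2
  5 left: {0,1,5,6,7}→4  {0,3,5,6,7}→4  {0,4,5,6,7}→4  {1,3,5,6,7}→4  {1,4,5,6,7}→4  {2,3,5,6,7}→2  {3,4,5,6,7}→4
  6 left: {0,1,3,5,6,7}→12  {0,1,4,5,6,7}→12  {0,2,3,5,6,7}→6  {0,3,4,5,6,7}→12  {1,2,3,5,6,7}→6  {1,3,4,5,6,7}→12  {2,3,4,5,6,7}→6
  placing 0:r first → 24 extensions
  placing 1:s first → 24 extensions
  placing 2:p first → 48 extensions
  placing 4:q first → 24 extensions
total linear extensions = 120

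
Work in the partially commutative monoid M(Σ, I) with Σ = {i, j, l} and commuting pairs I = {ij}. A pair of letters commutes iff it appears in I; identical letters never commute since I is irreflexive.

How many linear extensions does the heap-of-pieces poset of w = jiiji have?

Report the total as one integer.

drop 0:j onto floor
drop 1:i onto floor
drop 2:i onto {1:i}
drop 3:j onto {0:j}
drop 4:i onto {2:i}
ground layer = {0:j, 1:i}
drop-orders for the pieces not yet dropped (sum over which currently-grounded one goes next):
  1 to go: {3} 1  {4} 1
  2 to go: {0,3} 1  {2,4} 1  {3,4} 2
  3 to go: {0,3,4} 3  {1,2,4} 1  {2,3,4} 3
  if 0:j drops first: 4 orders
  if 1:i drops first: 6 orders
heap linearizations: 10

10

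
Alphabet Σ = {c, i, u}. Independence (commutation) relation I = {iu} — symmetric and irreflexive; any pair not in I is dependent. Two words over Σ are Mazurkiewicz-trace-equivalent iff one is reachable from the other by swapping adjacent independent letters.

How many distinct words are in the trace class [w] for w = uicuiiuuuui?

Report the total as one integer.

112

#0=u has no predecessor
#1=i has no predecessor
#2=c depends on [0:u, 1:i]
#3=u depends on [2:c]
#4=i depends on [2:c]
#5=i depends on [4:i]
#6=u depends on [3:u]
#7=u depends on [6:u]
#8=u depends on [7:u]
#9=u depends on [8:u]
#10=i depends on [5:i]
sources: [0:u, 1:i]
N(rest) = Σ N(rest − s) over sources s of rest; N(one piece) = 1:
  size 1 → [9]=1  [10]=1
  size 2 → [5,10]=1  [8,9]=1  [9,10]=2
  size 3 → [4,5,10]=1  [5,9,10]=3  [7,8,9]=1  [8,9,10]=3
  size 4 → [4,5,9,10]=4  [5,8,9,10]=6  [6,7,8,9]=1  [7,8,9,10]=4
  size 5 → [3,6,7,8,9]=1  [4,5,8,9,10]=10  [5,7,8,9,10]=10  [6,7,8,9,10]=5
  size 6 → [3,6,7,8,9,10]=6  [4,5,7,8,9,10]=20  [5,6,7,8,9,10]=15
  size 7 → [3,5,6,7,8,9,10]=21  [4,5,6,7,8,9,10]=35
  size 8 → [3,4,5,6,7,8,9,10]=56
  size 9 → [2,3,4,5,6,7,8,9,10]=56
  first=0(u) contributes 56
  first=1(i) contributes 56
|[w]| = 112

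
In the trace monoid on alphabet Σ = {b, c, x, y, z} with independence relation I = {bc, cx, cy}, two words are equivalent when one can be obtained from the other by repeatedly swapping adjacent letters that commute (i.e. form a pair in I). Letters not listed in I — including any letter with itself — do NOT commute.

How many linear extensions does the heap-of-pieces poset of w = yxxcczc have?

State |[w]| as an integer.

#0=y has no predecessor
#1=x depends on [0:y]
#2=x depends on [1:x]
#3=c has no predecessor
#4=c depends on [3:c]
#5=z depends on [2:x, 4:c]
#6=c depends on [5:z]
sources: [0:y, 3:c]
N(rest) = Σ N(rest − s) over sources s of rest; N(one piece) = 1:
  size 1 → [6]=1
  size 2 → [5,6]=1
  size 3 → [2,5,6]=1  [4,5,6]=1
  size 4 → [1,2,5,6]=1  [2,4,5,6]=2  [3,4,5,6]=1
  size 5 → [0,1,2,5,6]=1  [1,2,4,5,6]=3  [2,3,4,5,6]=3
  first=0(y) contributes 6
  first=3(c) contributes 4
|[w]| = 10

10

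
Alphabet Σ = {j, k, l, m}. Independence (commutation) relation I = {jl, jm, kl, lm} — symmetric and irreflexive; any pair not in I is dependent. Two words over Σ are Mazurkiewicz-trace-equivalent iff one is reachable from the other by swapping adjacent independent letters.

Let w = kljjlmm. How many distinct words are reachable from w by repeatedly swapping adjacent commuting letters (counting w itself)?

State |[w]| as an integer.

126

0(k) covers ∅
1(l) covers ∅
2(j) covers 0:k
3(j) covers 2:j
4(l) covers 1:l
5(m) covers 0:k
6(m) covers 5:m
floor of heap: 0:k, 1:l
completions by unplaced set U, small U first (add the entries for U minus each lowest piece of U):
  |U|=1: {3}:1  {4}:1  {6}:1
  |U|=2: {1,4}:1  {2,3}:1  {3,4}:2  {3,6}:2  {4,6}:2  {5,6}:1
  |U|=3: {1,3,4}:3  {1,4,6}:3  {2,3,4}:3  {2,3,6}:3  {3,4,6}:6  {3,5,6}:3  {4,5,6}:3
  |U|=4: {1,2,3,4}:6  {1,3,4,6}:12  {1,4,5,6}:6  {2,3,4,6}:12  {2,3,5,6}:6  {3,4,5,6}:12
  |U|=5: {0,2,3,5,6}:6  {1,2,3,4,6}:30  {1,3,4,5,6}:30  {2,3,4,5,6}:30
  start at 0(k): 90
  start at 1(l): 36
sum over floor = 126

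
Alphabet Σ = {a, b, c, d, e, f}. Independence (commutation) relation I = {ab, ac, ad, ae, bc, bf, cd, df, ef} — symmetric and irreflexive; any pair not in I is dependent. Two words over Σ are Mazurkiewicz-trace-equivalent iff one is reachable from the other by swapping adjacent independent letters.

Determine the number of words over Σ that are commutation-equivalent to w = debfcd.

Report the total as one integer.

drop 0:d onto floor
drop 1:e onto {0:d}
drop 2:b onto {1:e}
drop 3:f onto floor
drop 4:c onto {1:e, 3:f}
drop 5:d onto {2:b}
ground layer = {0:d, 3:f}
drop-orders for the pieces not yet dropped (sum over which currently-grounded one goes next):
  1 to go: {4} 1  {5} 1
  2 to go: {2,5} 1  {3,4} 1  {4,5} 2
  3 to go: {2,4,5} 3  {3,4,5} 3
  4 to go: {1,2,4,5} 3  {2,3,4,5} 6
  if 0:d drops first: 9 orders
  if 3:f drops first: 3 orders
heap linearizations: 12

12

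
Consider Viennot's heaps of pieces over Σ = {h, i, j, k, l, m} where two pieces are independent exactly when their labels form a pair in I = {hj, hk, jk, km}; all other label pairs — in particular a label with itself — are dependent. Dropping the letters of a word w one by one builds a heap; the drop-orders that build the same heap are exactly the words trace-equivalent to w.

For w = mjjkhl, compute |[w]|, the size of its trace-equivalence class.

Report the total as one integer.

#0=m has no predecessor
#1=j depends on [0:m]
#2=j depends on [1:j]
#3=k has no predecessor
#4=h depends on [0:m]
#5=l depends on [2:j, 3:k, 4:h]
sources: [0:m, 3:k]
N(rest) = Σ N(rest − s) over sources s of rest; N(one piece) = 1:
  size 1 → [5]=1
  size 2 → [2,5]=1  [3,5]=1  [4,5]=1
  size 3 → [1,2,5]=1  [2,3,5]=2  [2,4,5]=2  [3,4,5]=2
  size 4 → [1,2,3,5]=3  [1,2,4,5]=3  [2,3,4,5]=6
  first=0(m) contributes 12
  first=3(k) contributes 3
|[w]| = 15

15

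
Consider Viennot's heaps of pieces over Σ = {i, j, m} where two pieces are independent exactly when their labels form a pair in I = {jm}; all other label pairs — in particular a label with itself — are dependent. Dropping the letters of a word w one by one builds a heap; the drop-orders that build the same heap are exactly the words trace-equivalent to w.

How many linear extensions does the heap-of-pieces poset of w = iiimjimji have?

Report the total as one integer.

drop 0:i onto floor
drop 1:i onto {0:i}
drop 2:i onto {1:i}
drop 3:m onto {2:i}
drop 4:j onto {2:i}
drop 5:i onto {3:m, 4:j}
drop 6:m onto {5:i}
drop 7:j onto {5:i}
drop 8:i onto {6:m, 7:j}
ground layer = {0:i}
drop-orders for the pieces not yet dropped (sum over which currently-grounded one goes next):
  1 to go: {8} 1
  2 to go: {6,8} 1  {7,8} 1
  3 to go: {6,7,8} 2
  4 to go: {5,6,7,8} 2
  5 to go: {3,5,6,7,8} 2  {4,5,6,7,8} 2
  6 to go: {3,4,5,6,7,8} 4
  7 to go: {2,3,4,5,6,7,8} 4
  if 0:i drops first: 4 orders

4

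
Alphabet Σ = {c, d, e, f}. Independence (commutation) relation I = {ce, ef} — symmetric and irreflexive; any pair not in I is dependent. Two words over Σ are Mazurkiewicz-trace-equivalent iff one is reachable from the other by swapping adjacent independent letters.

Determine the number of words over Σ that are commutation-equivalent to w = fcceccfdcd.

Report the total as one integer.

7

0(f) covers ∅
1(c) covers 0:f
2(c) covers 1:c
3(e) covers ∅
4(c) covers 2:c
5(c) covers 4:c
6(f) covers 5:c
7(d) covers 3:e, 6:f
8(c) covers 7:d
9(d) covers 8:c
floor of heap: 0:f, 3:e
completions by unplaced set U, small U first (add the entries for U minus each lowest piece of U):
  |U|=1: {9}:1
  |U|=2: {8,9}:1
  |U|=3: {7,8,9}:1
  |U|=4: {3,7,8,9}:1  {6,7,8,9}:1
  |U|=5: {3,6,7,8,9}:2  {5,6,7,8,9}:1
  |U|=6: {3,5,6,7,8,9}:3  {4,5,6,7,8,9}:1
  |U|=7: {2,4,5,6,7,8,9}:1  {3,4,5,6,7,8,9}:4
  |U|=8: {1,2,4,5,6,7,8,9}:1  {2,3,4,5,6,7,8,9}:5
  start at 0(f): 6
  start at 3(e): 1
sum over floor = 7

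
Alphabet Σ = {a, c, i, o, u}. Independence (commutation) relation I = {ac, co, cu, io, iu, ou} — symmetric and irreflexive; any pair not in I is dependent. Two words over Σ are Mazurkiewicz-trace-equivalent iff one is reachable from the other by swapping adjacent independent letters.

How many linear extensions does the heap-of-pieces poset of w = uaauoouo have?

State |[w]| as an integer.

10

piece 0:u — minimal
piece 1:a rests on {0:u}
piece 2:a rests on {1:a}
piece 3:u rests on {2:a}
piece 4:o rests on {2:a}
piece 5:o rests on {4:o}
piece 6:u rests on {3:u}
piece 7:o rests on {5:o}
minimal pieces: {0:u}
ways to finish when only these pieces remain (= sum over removing one remaining piece with nothing left below it):
  1 left: {6}→1  {7}→1
  2 left: {3,6}→1  {5,7}→1  {6,7}→2
  3 left: {3,6,7}→3  {4,5,7}→1  {5,6,7}→3
  4 left: {3,5,6,7}→6  {4,5,6,7}→4
  5 left: {3,4,5,6,7}→10
  6 left: {2,3,4,5,6,7}→10
  placing 0:u first → 10 extensions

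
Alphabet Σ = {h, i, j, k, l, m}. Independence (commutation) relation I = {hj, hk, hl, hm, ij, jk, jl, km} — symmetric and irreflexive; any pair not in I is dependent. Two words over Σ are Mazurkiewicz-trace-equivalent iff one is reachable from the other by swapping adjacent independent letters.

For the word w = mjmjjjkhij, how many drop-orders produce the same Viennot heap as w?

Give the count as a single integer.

220

#0=m has no predecessor
#1=j depends on [0:m]
#2=m depends on [1:j]
#3=j depends on [2:m]
#4=j depends on [3:j]
#5=j depends on [4:j]
#6=k has no predecessor
#7=h has no predecessor
#8=i depends on [2:m, 6:k, 7:h]
#9=j depends on [5:j]
sources: [0:m, 6:k, 7:h]
N(rest) = Σ N(rest − s) over sources s of rest; N(one piece) = 1:
  size 1 → [8]=1  [9]=1
  size 2 → [5,9]=1  [6,8]=1  [7,8]=1  [8,9]=2
  size 3 → [4,5,9]=1  [5,8,9]=3  [6,7,8]=2  [6,8,9]=3  [7,8,9]=3
  size 4 → [3,4,5,9]=1  [4,5,8,9]=4  [5,6,8,9]=6  [5,7,8,9]=6  [6,7,8,9]=8
  size 5 → [3,4,5,8,9]=5  [4,5,6,8,9]=10  [4,5,7,8,9]=10  [5,6,7,8,9]=20
  size 6 → [2,3,4,5,8,9]=5  [3,4,5,6,8,9]=15  [3,4,5,7,8,9]=15  [4,5,6,7,8,9]=40
  size 7 → [1,2,3,4,5,8,9]=5  [2,3,4,5,6,8,9]=20  [2,3,4,5,7,8,9]=20  [3,4,5,6,7,8,9]=70
  size 8 → [0,1,2,3,4,5,8,9]=5  [1,2,3,4,5,6,8,9]=25  [1,2,3,4,5,7,8,9]=25  [2,3,4,5,6,7,8,9]=110
  first=0(m) contributes 160
  first=6(k) contributes 30
  first=7(h) contributes 30
|[w]| = 220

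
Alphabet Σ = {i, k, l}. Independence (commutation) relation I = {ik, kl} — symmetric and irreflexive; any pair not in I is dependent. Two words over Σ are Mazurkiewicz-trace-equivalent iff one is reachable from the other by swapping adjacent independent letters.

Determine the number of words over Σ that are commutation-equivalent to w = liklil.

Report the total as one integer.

6

drop 0:l onto floor
drop 1:i onto {0:l}
drop 2:k onto floor
drop 3:l onto {1:i}
drop 4:i onto {3:l}
drop 5:l onto {4:i}
ground layer = {0:l, 2:k}
drop-orders for the pieces not yet dropped (sum over which currently-grounded one goes next):
  1 to go: {2} 1  {5} 1
  2 to go: {2,5} 2  {4,5} 1
  3 to go: {2,4,5} 3  {3,4,5} 1
  4 to go: {1,3,4,5} 1  {2,3,4,5} 4
  if 0:l drops first: 5 orders
  if 2:k drops first: 1 orders
heap linearizations: 6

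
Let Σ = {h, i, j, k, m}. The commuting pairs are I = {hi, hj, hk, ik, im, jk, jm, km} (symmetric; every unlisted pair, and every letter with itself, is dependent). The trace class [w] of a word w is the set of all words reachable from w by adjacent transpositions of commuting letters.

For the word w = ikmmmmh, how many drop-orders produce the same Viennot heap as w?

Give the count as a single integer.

42

0(i) covers ∅
1(k) covers ∅
2(m) covers ∅
3(m) covers 2:m
4(m) covers 3:m
5(m) covers 4:m
6(h) covers 5:m
floor of heap: 0:i, 1:k, 2:m
completions by unplaced set U, small U first (add the entries for U minus each lowest piece of U):
  |U|=1: {0}:1  {1}:1  {6}:1
  |U|=2: {0,1}:2  {0,6}:2  {1,6}:2  {5,6}:1
  |U|=3: {0,1,6}:6  {0,5,6}:3  {1,5,6}:3  {4,5,6}:1
  |U|=4: {0,1,5,6}:12  {0,4,5,6}:4  {1,4,5,6}:4  {3,4,5,6}:1
  |U|=5: {0,1,4,5,6}:20  {0,3,4,5,6}:5  {1,3,4,5,6}:5  {2,3,4,5,6}:1
  start at 0(i): 6
  start at 1(k): 6
  start at 2(m): 30
sum over floor = 42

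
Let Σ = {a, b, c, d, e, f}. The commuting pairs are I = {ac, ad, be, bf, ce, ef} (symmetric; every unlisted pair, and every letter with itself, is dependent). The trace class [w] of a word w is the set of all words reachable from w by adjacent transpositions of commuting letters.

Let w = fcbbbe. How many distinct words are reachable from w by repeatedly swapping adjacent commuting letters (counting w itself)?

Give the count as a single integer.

#0=f has no predecessor
#1=c depends on [0:f]
#2=b depends on [1:c]
#3=b depends on [2:b]
#4=b depends on [3:b]
#5=e has no predecessor
sources: [0:f, 5:e]
N(rest) = Σ N(rest − s) over sources s of rest; N(one piece) = 1:
  size 1 → [4]=1  [5]=1
  size 2 → [3,4]=1  [4,5]=2
  size 3 → [2,3,4]=1  [3,4,5]=3
  size 4 → [1,2,3,4]=1  [2,3,4,5]=4
  first=0(f) contributes 5
  first=5(e) contributes 1
|[w]| = 6

6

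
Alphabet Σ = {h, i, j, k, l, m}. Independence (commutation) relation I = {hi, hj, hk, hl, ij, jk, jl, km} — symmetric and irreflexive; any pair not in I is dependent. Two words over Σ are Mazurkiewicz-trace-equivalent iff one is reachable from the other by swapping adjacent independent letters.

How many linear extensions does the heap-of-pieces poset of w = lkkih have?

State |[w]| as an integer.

drop 0:l onto floor
drop 1:k onto {0:l}
drop 2:k onto {1:k}
drop 3:i onto {2:k}
drop 4:h onto floor
ground layer = {0:l, 4:h}
drop-orders for the pieces not yet dropped (sum over which currently-grounded one goes next):
  1 to go: {3} 1  {4} 1
  2 to go: {2,3} 1  {3,4} 2
  3 to go: {1,2,3} 1  {2,3,4} 3
  if 0:l drops first: 4 orders
  if 4:h drops first: 1 orders
heap linearizations: 5

5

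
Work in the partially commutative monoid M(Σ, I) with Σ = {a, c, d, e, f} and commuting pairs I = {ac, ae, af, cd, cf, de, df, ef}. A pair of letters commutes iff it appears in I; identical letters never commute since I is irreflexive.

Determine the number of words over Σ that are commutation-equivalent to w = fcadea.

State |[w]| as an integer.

60

0(f) covers ∅
1(c) covers ∅
2(a) covers ∅
3(d) covers 2:a
4(e) covers 1:c
5(a) covers 3:d
floor of heap: 0:f, 1:c, 2:a
completions by unplaced set U, small U first (add the entries for U minus each lowest piece of U):
  |U|=1: {0}:1  {4}:1  {5}:1
  |U|=2: {0,4}:2  {0,5}:2  {1,4}:1  {3,5}:1  {4,5}:2
  |U|=3: {0,1,4}:3  {0,3,5}:3  {0,4,5}:6  {1,4,5}:3  {2,3,5}:1  {3,4,5}:3
  |U|=4: {0,1,4,5}:12  {0,2,3,5}:4  {0,3,4,5}:12  {1,3,4,5}:6  {2,3,4,5}:4
  start at 0(f): 10
  start at 1(c): 20
  start at 2(a): 30
sum over floor = 60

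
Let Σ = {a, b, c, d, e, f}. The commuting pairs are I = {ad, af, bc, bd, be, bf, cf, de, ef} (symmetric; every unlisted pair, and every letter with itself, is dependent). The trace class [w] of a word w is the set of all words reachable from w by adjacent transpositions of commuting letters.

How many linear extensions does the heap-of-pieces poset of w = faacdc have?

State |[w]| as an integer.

4

0(f) covers ∅
1(a) covers ∅
2(a) covers 1:a
3(c) covers 2:a
4(d) covers 0:f, 3:c
5(c) covers 4:d
floor of heap: 0:f, 1:a
completions by unplaced set U, small U first (add the entries for U minus each lowest piece of U):
  |U|=1: {5}:1
  |U|=2: {4,5}:1
  |U|=3: {0,4,5}:1  {3,4,5}:1
  |U|=4: {0,3,4,5}:2  {2,3,4,5}:1
  start at 0(f): 1
  start at 1(a): 3
sum over floor = 4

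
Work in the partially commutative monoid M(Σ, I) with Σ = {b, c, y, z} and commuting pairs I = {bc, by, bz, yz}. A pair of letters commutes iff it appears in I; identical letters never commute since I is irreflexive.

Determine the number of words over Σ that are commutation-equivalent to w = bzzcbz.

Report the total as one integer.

#0=b has no predecessor
#1=z has no predecessor
#2=z depends on [1:z]
#3=c depends on [2:z]
#4=b depends on [0:b]
#5=z depends on [3:c]
sources: [0:b, 1:z]
N(rest) = Σ N(rest − s) over sources s of rest; N(one piece) = 1:
  size 1 → [4]=1  [5]=1
  size 2 → [0,4]=1  [3,5]=1  [4,5]=2
  size 3 → [0,4,5]=3  [2,3,5]=1  [3,4,5]=3
  size 4 → [0,3,4,5]=6  [1,2,3,5]=1  [2,3,4,5]=4
  first=0(b) contributes 5
  first=1(z) contributes 10
|[w]| = 15

15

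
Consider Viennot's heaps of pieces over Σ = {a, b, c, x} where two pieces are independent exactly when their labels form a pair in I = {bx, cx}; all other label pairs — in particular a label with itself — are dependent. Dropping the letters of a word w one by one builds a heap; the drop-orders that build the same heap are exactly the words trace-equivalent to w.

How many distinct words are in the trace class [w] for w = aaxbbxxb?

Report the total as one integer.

20

0(a) covers ∅
1(a) covers 0:a
2(x) covers 1:a
3(b) covers 1:a
4(b) covers 3:b
5(x) covers 2:x
6(x) covers 5:x
7(b) covers 4:b
floor of heap: 0:a
completions by unplaced set U, small U first (add the entries for U minus each lowest piece of U):
  |U|=1: {6}:1  {7}:1
  |U|=2: {4,7}:1  {5,6}:1  {6,7}:2
  |U|=3: {2,5,6}:1  {3,4,7}:1  {4,6,7}:3  {5,6,7}:3
  |U|=4: {2,5,6,7}:4  {3,4,6,7}:4  {4,5,6,7}:6
  |U|=5: {2,4,5,6,7}:10  {3,4,5,6,7}:10
  |U|=6: {2,3,4,5,6,7}:20
  start at 0(a): 20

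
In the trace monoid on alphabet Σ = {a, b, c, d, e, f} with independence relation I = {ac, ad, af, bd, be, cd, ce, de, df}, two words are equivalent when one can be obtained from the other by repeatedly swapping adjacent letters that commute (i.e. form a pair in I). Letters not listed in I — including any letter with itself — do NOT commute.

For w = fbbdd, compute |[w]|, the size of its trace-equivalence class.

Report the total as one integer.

0(f) covers ∅
1(b) covers 0:f
2(b) covers 1:b
3(d) covers ∅
4(d) covers 3:d
floor of heap: 0:f, 3:d
completions by unplaced set U, small U first (add the entries for U minus each lowest piece of U):
  |U|=1: {2}:1  {4}:1
  |U|=2: {1,2}:1  {2,4}:2  {3,4}:1
  |U|=3: {0,1,2}:1  {1,2,4}:3  {2,3,4}:3
  start at 0(f): 6
  start at 3(d): 4
sum over floor = 10

10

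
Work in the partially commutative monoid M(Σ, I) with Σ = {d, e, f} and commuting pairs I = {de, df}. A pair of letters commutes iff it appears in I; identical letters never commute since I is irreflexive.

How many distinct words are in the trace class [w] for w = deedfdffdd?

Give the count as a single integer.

252

0(d) covers ∅
1(e) covers ∅
2(e) covers 1:e
3(d) covers 0:d
4(f) covers 2:e
5(d) covers 3:d
6(f) covers 4:f
7(f) covers 6:f
8(d) covers 5:d
9(d) covers 8:d
floor of heap: 0:d, 1:e
completions by unplaced set U, small U first (add the entries for U minus each lowest piece of U):
  |U|=1: {7}:1  {9}:1
  |U|=2: {6,7}:1  {7,9}:2  {8,9}:1
  |U|=3: {4,6,7}:1  {5,8,9}:1  {6,7,9}:3  {7,8,9}:3
  |U|=4: {2,4,6,7}:1  {3,5,8,9}:1  {4,6,7,9}:4  {5,7,8,9}:4  {6,7,8,9}:6
  |U|=5: {0,3,5,8,9}:1  {1,2,4,6,7}:1  {2,4,6,7,9}:5  {3,5,7,8,9}:5  {4,6,7,8,9}:10  {5,6,7,8,9}:10
  |U|=6: {0,3,5,7,8,9}:6  {1,2,4,6,7,9}:6  {2,4,6,7,8,9}:15  {3,5,6,7,8,9}:15  {4,5,6,7,8,9}:20
  |U|=7: {0,3,5,6,7,8,9}:21  {1,2,4,6,7,8,9}:21  {2,4,5,6,7,8,9}:35  {3,4,5,6,7,8,9}:35
  |U|=8: {0,3,4,5,6,7,8,9}:56  {1,2,4,5,6,7,8,9}:56  {2,3,4,5,6,7,8,9}:70
  start at 0(d): 126
  start at 1(e): 126
sum over floor = 252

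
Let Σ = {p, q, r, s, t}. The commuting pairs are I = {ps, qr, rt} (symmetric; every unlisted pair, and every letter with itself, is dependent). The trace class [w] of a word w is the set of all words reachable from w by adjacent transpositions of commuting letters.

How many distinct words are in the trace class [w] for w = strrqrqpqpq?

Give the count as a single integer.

20

piece 0:s — minimal
piece 1:t rests on {0:s}
piece 2:r rests on {0:s}
piece 3:r rests on {2:r}
piece 4:q rests on {1:t}
piece 5:r rests on {3:r}
piece 6:q rests on {4:q}
piece 7:p rests on {5:r, 6:q}
piece 8:q rests on {7:p}
piece 9:p rests on {8:q}
piece 10:q rests on {9:p}
minimal pieces: {0:s}
ways to finish when only these pieces remain (= sum over removing one remaining piece with nothing left below it):
  1 left: {10}→1
  2 left: {9,10}→1
  3 left: {8,9,10}→1
  4 left: {7,8,9,10}→1
  5 left: {5,7,8,9,10}→1  {6,7,8,9,10}→1
  6 left: {3,5,7,8,9,10}→1  {4,6,7,8,9,10}→1  {5,6,7,8,9,10}→2
  7 left: {1,4,6,7,8,9,10}→1  {2,3,5,7,8,9,10}→1  {3,5,6,7,8,9,10}→3  {4,5,6,7,8,9,10}→3
  8 left: {1,4,5,6,7,8,9,10}→4  {2,3,5,6,7,8,9,10}→4  {3,4,5,6,7,8,9,10}→6
  9 left: {1,3,4,5,6,7,8,9,10}→10  {2,3,4,5,6,7,8,9,10}→10
  placing 0:s first → 20 extensions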